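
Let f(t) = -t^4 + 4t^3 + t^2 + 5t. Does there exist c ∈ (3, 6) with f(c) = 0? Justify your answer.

f(3) = 51 and f(6) = -366, which have opposite signs.
f is continuous everywhere (it is a polynomial), in particular on [3, 6].
By the Intermediate Value Theorem f must vanish at some point of (3, 6).

Yes, such a c exists.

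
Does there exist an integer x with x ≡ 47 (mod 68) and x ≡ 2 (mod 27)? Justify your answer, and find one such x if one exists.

x = 1271

gcd(68, 27) = 1, so the Chinese Remainder Theorem guarantees exactly one residue class mod 1836 satisfying both.
Any solution of the first congruence is x = 47 + 68t; substituting into the second, 68t ≡ 2 − 47 ≡ 9 (mod 27).
68 ≡ 14 (mod 27), so this reads 14t ≡ 9 (mod 27). Invert 14 mod 27 by the Euclidean algorithm: 27 = 1·14 + 13, 14 = 1·13 + 1, 13 = 13·1 + 0; back-substituting, 1 = 14 − 1·13 = 14 − (27 − 1·14) = −27 + 2·14. Hence 14·2 ≡ 1, so 14⁻¹ ≡ 2 (mod 27).
Multiplying by 2: t ≡ 2·9 = 18 (mod 27).
With t = 18: x = 47 + 68·18 = 1271.
Check: 1271 mod 68 = 47, 1271 mod 27 = 2. ✓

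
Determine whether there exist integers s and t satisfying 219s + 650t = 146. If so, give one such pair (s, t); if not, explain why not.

s = 434, t = -146

219 and 650 are coprime, so 219s + 650t ranges over all of ℤ.
Dividing repeatedly: 650 = 2·219 + 212, 219 = 1·212 + 7, 212 = 30·7 + 2, 7 = 3·2 + 1, 2 = 2·1 + 0.
Unwinding: 1 = 7 − 3·2 = 7 − 3·(212 − 30·7) = −3·212 + 91·7 = −3·212 + 91·(219 − 1·212) = 91·219 − 94·212 = 91·219 − 94·(650 − 2·219) = −94·650 + 279·219, i.e. 219·279 + 650·(-94) = 1.
Multiplying through by 146: s = 279·146 = 40734, t = (-94)·146 = -13724 is a solution.
The general solution is s = 40734 + 650k, t = -13724 − 219k; taking k = -62 gives the smaller pair s = 434, t = -146.
Check: 219·434 + 650·(-146) = 95046 − 94900 = 146. ✓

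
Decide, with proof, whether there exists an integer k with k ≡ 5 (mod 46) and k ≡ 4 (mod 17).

gcd(46, 17) = 1, so the Chinese Remainder Theorem guarantees exactly one residue class mod 782 satisfying both.
Any solution of the first congruence is k = 5 + 46t; substituting into the second, 46t ≡ 4 − 5 ≡ 16 (mod 17).
46 ≡ 12 (mod 17), so this reads 12t ≡ 16 (mod 17). Note 12·10 = 120 ≡ 1 (mod 17) (as 120 − 1 = 7·17), so 12⁻¹ ≡ 10.
Multiplying by 10: t ≡ 10·16 = 160 ≡ 7 (mod 17).
With t = 7: k = 5 + 46·7 = 327.
Indeed 327 ≡ 5 (mod 46) and 327 ≡ 4 (mod 17).

k = 327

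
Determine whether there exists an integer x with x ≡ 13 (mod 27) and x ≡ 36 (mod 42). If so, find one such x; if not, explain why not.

No such integer exists.

Both moduli are multiples of 3 = gcd(27, 42), so any solution would satisfy x ≡ 13 and x ≡ 36 modulo 3 simultaneously.
These are incompatible: 13 − 36 = -23 is not divisible by 3.
Therefore no such x exists.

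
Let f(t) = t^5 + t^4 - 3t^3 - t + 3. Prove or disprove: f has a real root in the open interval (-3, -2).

f(-3) = -75 and f(-2) = 13, which have opposite signs.
f is continuous everywhere (it is a polynomial), in particular on [-3, -2].
By the Intermediate Value Theorem, f takes the value 0 somewhere in the open interval.

Yes, f has a root in the interval.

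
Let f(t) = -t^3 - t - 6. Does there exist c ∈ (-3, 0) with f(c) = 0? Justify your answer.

Such a root exists.

f(-3) = 24 and f(0) = -6, which have opposite signs.
f is continuous everywhere (it is a polynomial), in particular on [-3, 0].
So by the Intermediate Value Theorem there is a c strictly between -3 and 0 with f(c) = 0.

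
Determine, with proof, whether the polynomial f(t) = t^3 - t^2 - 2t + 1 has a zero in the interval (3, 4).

The endpoint values f(3) = 13 and f(4) = 41 are both positive. Claim: f(t) > 0 for every t in (3, 4).
Substitute t = 3 + u, where 0 < u < 1 on the interval. Expanding, f(3 + u) = u^3 + 8u^2 + 19u + 13.
The nonzero coefficients here are all positive, so for u > 0 every term is positive (or zero), and the constant term 13 is strictly positive.
Therefore f(t) > 0 throughout (3, 4), and f has no zero there.

No such root exists.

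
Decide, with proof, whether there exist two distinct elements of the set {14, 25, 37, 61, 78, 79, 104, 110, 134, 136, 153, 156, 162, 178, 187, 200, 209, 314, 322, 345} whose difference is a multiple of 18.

The pair (14, 104) works.

14 mod 18 = 14 and 104 mod 18 = 14, so 104 − 14 = 90 = 5·18.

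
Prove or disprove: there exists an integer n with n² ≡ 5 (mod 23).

Apply Euler's criterion with the prime 23: 5 is a quadratic residue iff 5^11 ≡ 1 (mod 23), and a non-residue iff it is ≡ −1.
Squaring successively (mod 23): 5^2 = 25 ≡ 2; 5^4 ≡ 2² = 4 ≡ 4; 5^8 ≡ 4² = 16 ≡ 16.
Since 11 = 8 + 2 + 1, 5^11 ≡ 16 · 2 · 5; multiplying out mod 23: 16·2 = 32 ≡ 9, then 9·5 = 45 ≡ 22. Thus 5^11 ≡ 22 ≡ −1 (mod 23).
The value −1 means 5 is a non-residue modulo 23, so n² ≡ 5 (mod 23) is impossible.

There is no such integer.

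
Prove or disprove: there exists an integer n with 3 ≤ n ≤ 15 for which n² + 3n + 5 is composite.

At n = 5: 5² + 3·5 + 5 = 45 = 3·15, which is composite.

n = 5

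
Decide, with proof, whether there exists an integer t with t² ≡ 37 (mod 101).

Take t = 80. Then 80² = 6400 = 63·101 + 37, so 80² ≡ 37 (mod 101).

t = 80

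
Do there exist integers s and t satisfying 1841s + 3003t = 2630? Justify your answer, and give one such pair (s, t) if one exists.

Any value of 1841s + 3003t is a multiple of gcd(1841, 3003) = 7.
But 2630 = 7·375 + 5, so 7 ∤ 2630.
Hence no integers s, t satisfy the equation.

No such integers exist.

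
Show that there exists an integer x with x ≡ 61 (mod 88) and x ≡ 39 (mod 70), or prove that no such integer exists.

x = 2349

gcd(88, 70) = 2. A simultaneous solution exists iff 61 ≡ 39 (mod 2); here 61 mod 2 = 1 = 39 mod 2, so it does.
Put x = 61 + 88t, so we need 88t ≡ 48 (mod 70), equivalently (divide by 2) 44t ≡ 24 (mod 35).
44 ≡ 9 (mod 35), so this reads 9t ≡ 24 (mod 35). Since 9·4 = 36 = 1·35 + 1, the inverse of 9 mod 35 is 4.
Therefore t ≡ 4·24 = 96 ≡ 26 (mod 35).
Then x = 61 + 88·26 = 2349.
Indeed 2349 ≡ 61 (mod 88) and 2349 ≡ 39 (mod 70).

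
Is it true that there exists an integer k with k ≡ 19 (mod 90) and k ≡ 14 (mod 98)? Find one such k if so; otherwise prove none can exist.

No such integer exists.

gcd(90, 98) = 2. If k ≡ 19 (mod 90) and k ≡ 14 (mod 98), then k ≡ 19 (mod 2) and k ≡ 14 (mod 2).
These are incompatible: 19 − 14 = 5 is not divisible by 2.
Therefore no such k exists.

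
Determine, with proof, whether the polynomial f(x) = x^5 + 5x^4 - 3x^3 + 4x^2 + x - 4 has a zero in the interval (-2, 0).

Yes, f has a root in the interval.

f(-2) = 82 and f(0) = -4, which have opposite signs.
f is continuous everywhere (it is a polynomial), in particular on [-2, 0].
By the Intermediate Value Theorem f must vanish at some point of (-2, 0).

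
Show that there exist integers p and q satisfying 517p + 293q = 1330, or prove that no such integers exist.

Since gcd(517, 293) = 1, every integer is an integer combination of 517 and 293.
Euclidean algorithm: 517 = 1·293 + 224, 293 = 1·224 + 69, 224 = 3·69 + 17, 69 = 4·17 + 1, 17 = 17·1 + 0.
Working back up the chain: 1 = 69 − 4·17 = 69 − 4·(224 − 3·69) = −4·224 + 13·69 = −4·224 + 13·(293 − 1·224) = 13·293 − 17·224 = 13·293 − 17·(517 − 1·293) = −17·517 + 30·293. So 517·(-17) + 293·30 = 1.
Times 1330: 517·(-22610) + 293·39900 = 1330, so (-22610, 39900) solves it.
Shifting by a multiple of (293, −517) keeps it a solution: p = -22610 + 78·293 = 244, q = 39900 − 78·517 = -426.
Indeed 517·244 + 293·(-426) = 126148 − 124818 = 1330.

p = 244, q = -426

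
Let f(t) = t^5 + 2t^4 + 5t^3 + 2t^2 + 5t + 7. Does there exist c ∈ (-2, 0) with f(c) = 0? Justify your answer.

f(-2) = -35 and f(0) = 7, which have opposite signs.
Since f is a polynomial it is continuous on [-2, 0].
By the Intermediate Value Theorem, f takes the value 0 somewhere in the open interval.

Yes, such a c exists.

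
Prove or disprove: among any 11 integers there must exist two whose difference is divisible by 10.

Yes.

There are exactly 10 possible remainders on division by 10.
Placing 11 integers into 10 classes, some class receives at least two — say a and b.
Then a ≡ b (mod 10), i.e. 10 ∣ (a − b).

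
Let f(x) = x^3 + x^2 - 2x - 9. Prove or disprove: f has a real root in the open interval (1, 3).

f(1) = -9 and f(3) = 21, which have opposite signs.
f is continuous everywhere (it is a polynomial), in particular on [1, 3].
By the Intermediate Value Theorem, f takes the value 0 somewhere in the open interval.

Yes, f has a root in the interval.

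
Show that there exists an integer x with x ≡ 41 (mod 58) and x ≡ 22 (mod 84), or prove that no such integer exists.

No, no such integer exists.

Reduce both congruences modulo 2, which divides 58 and 84: they say x ≡ 41 (mod 2) and x ≡ 22 (mod 2).
These are incompatible: 41 − 22 = 19 is not divisible by 2.
Hence the system has no solution.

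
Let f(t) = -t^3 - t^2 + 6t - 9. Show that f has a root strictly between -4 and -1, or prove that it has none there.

Yes, f has a root in the interval.

f(-4) = 15 and f(-1) = -15, which have opposite signs.
As a polynomial, f is continuous on every closed interval.
By the Intermediate Value Theorem f must vanish at some point of (-4, -1).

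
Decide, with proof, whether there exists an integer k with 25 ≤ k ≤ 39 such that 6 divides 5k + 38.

At k = 26 we get 5·26 + 38 = 168, and 168 = 6·28.

k = 26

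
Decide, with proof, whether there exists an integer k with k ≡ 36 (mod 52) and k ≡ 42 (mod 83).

The moduli 52 and 83 are coprime, so by the Chinese Remainder Theorem a unique solution modulo 4316 exists.
Write k = 36 + 52t and require 36 + 52t ≡ 42 (mod 83), i.e. 52t ≡ 6 (mod 83).
Invert 52 mod 83 by the Euclidean algorithm: 83 = 1·52 + 31, 52 = 1·31 + 21, 31 = 1·21 + 10, 21 = 2·10 + 1, 10 = 10·1 + 0; back-substituting, 1 = 21 − 2·10 = 21 − 2·(31 − 1·21) = −2·31 + 3·21 = −2·31 + 3·(52 − 1·31) = 3·52 − 5·31 = 3·52 − 5·(83 − 1·52) = −5·83 + 8·52. Hence 52·8 ≡ 1, so 52⁻¹ ≡ 8 (mod 83).
Therefore t ≡ 8·6 = 48 (mod 83).
Taking t = 48 gives k = 36 + 52·48 = 2532.
Check: 2532 mod 52 = 36, 2532 mod 83 = 42. ✓

k = 2532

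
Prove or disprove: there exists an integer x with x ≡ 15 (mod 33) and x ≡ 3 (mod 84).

x = 675

gcd(33, 84) = 3. A simultaneous solution exists iff 15 ≡ 3 (mod 3); here 15 mod 3 = 0 = 3 mod 3, so it does.
Put x = 15 + 33t, so we need 33t ≡ 72 (mod 84), equivalently (divide by 3) 11t ≡ 24 (mod 28).
Since 11·23 = 253 = 9·28 + 1, the inverse of 11 mod 28 is 23.
Therefore t ≡ 23·24 = 552 ≡ 20 (mod 28).
Then x = 15 + 33·20 = 675.
Verify: 675 = 20·33 + 15 and 675 = 8·84 + 3. ✓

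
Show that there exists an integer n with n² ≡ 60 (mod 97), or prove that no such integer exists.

97 is prime, so by Euler's criterion 60 is a square mod 97 iff 60^((97−1)/2) = 60^48 ≡ 1 (mod 97).
Repeated squaring mod 97: 60^2 = 3600 ≡ 11; 60^4 ≡ 11² = 121 ≡ 24; 60^8 ≡ 24² = 576 ≡ 91; 60^16 ≡ 91² = 8281 ≡ 36; 60^32 ≡ 36² = 1296 ≡ 35.
Since 48 = 32 + 16, 60^48 ≡ 35 · 36; multiplying out mod 97: 35·36 = 1260 ≡ 96. Thus 60^48 ≡ 96 ≡ −1 (mod 97).
By Euler's criterion 60 is a quadratic non-residue mod 97: no n satisfies n² ≡ 60 (mod 97).

There is no such integer.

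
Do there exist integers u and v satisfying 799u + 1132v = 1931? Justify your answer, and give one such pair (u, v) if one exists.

u = 1, v = 1

799 and 1132 are coprime, so 799u + 1132v ranges over all of ℤ.
Euclidean algorithm: 1132 = 1·799 + 333, 799 = 2·333 + 133, 333 = 2·133 + 67, 133 = 1·67 + 66, 67 = 1·66 + 1, 66 = 66·1 + 0.
Working back up the chain: 1 = 67 − 1·66 = 67 − (133 − 1·67) = −133 + 2·67 = −133 + 2·(333 − 2·133) = 2·333 − 5·133 = 2·333 − 5·(799 − 2·333) = −5·799 + 12·333 = −5·799 + 12·(1132 − 1·799) = 12·1132 − 17·799. So 799·(-17) + 1132·12 = 1.
Times 1931: 799·(-32827) + 1132·23172 = 1931, so (-32827, 23172) solves it.
Adding 29·1132 to u and subtracting 29·799 from v gives the tidier solution (1, 1).
Indeed 799·1 + 1132·1 = 799 + 1132 = 1931.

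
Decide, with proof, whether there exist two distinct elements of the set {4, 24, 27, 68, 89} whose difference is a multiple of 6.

No such pair exists.

Residues mod 6: 4↦4, 24↦0, 27↦3, 68↦2, 89↦5.
All 5 residues are distinct, so no two elements differ by a multiple of 6.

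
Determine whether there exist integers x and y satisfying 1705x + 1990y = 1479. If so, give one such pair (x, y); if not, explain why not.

Both 1705 and 1990 are divisible by gcd(1705, 1990) = 5, hence so is any combination 1705x + 1990y.
However 1479 leaves remainder 4 on division by 5.
Hence no integers x, y satisfy the equation.

No, no such integers exist.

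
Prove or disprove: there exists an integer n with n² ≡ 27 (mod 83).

Take n = 39. Then 39² = 1521 = 18·83 + 27, so 39² ≡ 27 (mod 83).

n = 39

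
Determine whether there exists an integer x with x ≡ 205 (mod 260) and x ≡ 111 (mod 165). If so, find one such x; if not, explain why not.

No such integer exists.

Reduce both congruences modulo 5, which divides 260 and 165: they say x ≡ 205 (mod 5) and x ≡ 111 (mod 5).
But 205 mod 5 = 0 while 111 mod 5 = 1, a contradiction.
Hence the system has no solution.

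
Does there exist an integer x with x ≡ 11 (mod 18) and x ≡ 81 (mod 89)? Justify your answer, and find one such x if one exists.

The moduli 18 and 89 are coprime, so by the Chinese Remainder Theorem a unique solution modulo 1602 exists.
Any solution of the first congruence is x = 11 + 18t; substituting into the second, 18t ≡ 81 − 11 ≡ 70 (mod 89).
To invert 18 modulo 89: 89 = 4·18 + 17, 18 = 1·17 + 1, 17 = 17·1 + 0, and unwinding, 1 = 18 − 1·17 = 18 − (89 − 4·18) = −89 + 5·18. Thus 18⁻¹ ≡ 5 (mod 89).
Therefore t ≡ 5·70 = 350 ≡ 83 (mod 89).
Taking t = 83 gives x = 11 + 18·83 = 1505.
Verify: 1505 = 83·18 + 11 and 1505 = 16·89 + 81. ✓

x = 1505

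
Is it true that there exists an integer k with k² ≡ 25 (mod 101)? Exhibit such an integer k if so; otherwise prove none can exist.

k = 96

k = 96 works: 96² = 9216, and 9216 − 25 = 9191 = 91·101.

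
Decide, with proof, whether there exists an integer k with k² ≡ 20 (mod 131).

k = 46

k = 46 works: 46² = 2116, and 2116 − 20 = 2096 = 16·131.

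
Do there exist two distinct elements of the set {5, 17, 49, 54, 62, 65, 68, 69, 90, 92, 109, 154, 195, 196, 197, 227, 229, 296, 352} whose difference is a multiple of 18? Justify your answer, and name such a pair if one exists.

Yes: 17 and 197.

Both 17 and 197 leave remainder 17 on division by 18; their difference 180 = 10·18 is a multiple of 18.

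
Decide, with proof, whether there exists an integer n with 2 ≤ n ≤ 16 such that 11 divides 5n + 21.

n = 9

At n = 9 we get 5·9 + 21 = 66, and 66 = 11·6.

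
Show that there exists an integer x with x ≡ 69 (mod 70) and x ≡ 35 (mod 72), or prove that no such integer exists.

x = 1259

gcd(70, 72) = 2. A simultaneous solution exists iff 69 ≡ 35 (mod 2); here 69 mod 2 = 1 = 35 mod 2, so it does.
Write x = 69 + 70t. Then 70t ≡ 35 − 69 ≡ 38 (mod 72); dividing through by 2 gives 35t ≡ 19 (mod 36).
Invert 35 mod 36 by the Euclidean algorithm: 36 = 1·35 + 1, 35 = 35·1 + 0; back-substituting, 1 = 36 − 1·35. Hence 35·(-1) ≡ 1, so 35⁻¹ ≡ -1 ≡ 35 (mod 36).
Therefore t ≡ 35·19 = 665 ≡ 17 (mod 36).
Then x = 69 + 70·17 = 1259.
Verify: 1259 = 17·70 + 69 and 1259 = 17·72 + 35. ✓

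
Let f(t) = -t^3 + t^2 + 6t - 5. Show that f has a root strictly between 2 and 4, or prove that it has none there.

Such a root exists.

f(2) = 3 and f(4) = -29, which have opposite signs.
Since f is a polynomial it is continuous on [2, 4].
By the Intermediate Value Theorem, f takes the value 0 somewhere in the open interval.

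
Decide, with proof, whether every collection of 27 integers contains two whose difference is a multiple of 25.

Each integer lies in one of the 25 residue classes modulo 25.
Since 27 > 25, two of the 27 integers must share a residue class by the pigeonhole principle; call them a and b.
Equal remainders mean a − b ≡ 0 (mod 25), so 25 divides their difference.

Yes, this is always true.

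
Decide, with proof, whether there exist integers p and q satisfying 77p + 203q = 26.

No, no such integers exist.

gcd(77, 203) = 7, so every integer of the form 77p + 203q is a multiple of 7.
But 26 is not a multiple of 7 (it leaves remainder 5).
Hence no integers p, q satisfy the equation.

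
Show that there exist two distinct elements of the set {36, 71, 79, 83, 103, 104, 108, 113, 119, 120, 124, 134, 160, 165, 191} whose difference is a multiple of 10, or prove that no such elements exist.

71 mod 10 = 1 and 191 mod 10 = 1, so 191 − 71 = 120 = 12·10.

Yes: 71 and 191.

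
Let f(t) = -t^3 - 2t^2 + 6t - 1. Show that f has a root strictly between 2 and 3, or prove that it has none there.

No.

f(2) = -5 and f(3) = -28, both negative, so a sign-change argument is unavailable; we show f keeps this sign on the whole interval.
Shift to the endpoint 2: with t = 2 + u (0 < u < 1), one computes f(2 + u) = -u^3 - 8u^2 - 14u - 5.
All 4 nonzero coefficients of this polynomial in u are negative; hence for u > 0 the value is a sum of negative terms (the constant -5 among them).
Therefore f(t) < 0 throughout (2, 3), and f has no zero there.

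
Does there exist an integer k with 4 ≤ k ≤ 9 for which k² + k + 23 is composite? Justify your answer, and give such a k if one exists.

At k = 6: 6² + 6 + 23 = 65 = 5·13, which is composite.

k = 6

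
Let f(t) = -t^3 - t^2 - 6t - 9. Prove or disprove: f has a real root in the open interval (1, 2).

f(1) = -17 and f(2) = -33, both negative.
The derivative f'(t) = -3t^2 - 2t - 6 is a quadratic with discriminant (-2)² − 4·(-3)·(-6) = -68 < 0; it never vanishes, so it is always negative (sign of the leading coefficient).
So f is strictly decreasing; between 1 and 2 its values lie between f(1) = -17 and f(2) = -33, all negative. Therefore f has no root in (1, 2).

No.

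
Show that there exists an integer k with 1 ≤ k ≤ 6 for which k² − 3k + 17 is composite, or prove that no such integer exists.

k = 5

At k = 5: 5² − 3·5 + 17 = 27 = 3·9, which is composite.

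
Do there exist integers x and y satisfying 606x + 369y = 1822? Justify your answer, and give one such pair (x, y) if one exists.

gcd(606, 369) = 3, so every integer of the form 606x + 369y is a multiple of 3.
But 1822 is not a multiple of 3 (it leaves remainder 1).
Hence no integers x, y satisfy the equation.

No, no such integers exist.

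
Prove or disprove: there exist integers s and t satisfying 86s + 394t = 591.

No, no such integers exist.

Any value of 86s + 394t is a multiple of gcd(86, 394) = 2.
But 591 = 2·295 + 1, so 2 ∤ 591.
Therefore 86s + 394t = 591 has no solution in integers.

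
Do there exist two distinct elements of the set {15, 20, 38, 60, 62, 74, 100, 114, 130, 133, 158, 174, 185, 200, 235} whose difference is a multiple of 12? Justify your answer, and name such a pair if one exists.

Reduce each element mod 12: 15↦3, 20↦8, 38↦2, 60↦0, 62↦2, 74↦2, 100↦4, 114↦6, 130↦10, 133↦1, 158↦2, 174↦6, 185↦5, 200↦8, 235↦7. The residue 8 repeats (at 20 and 200), and 200 − 20 = 180 = 15·12.

Yes: 20 and 200.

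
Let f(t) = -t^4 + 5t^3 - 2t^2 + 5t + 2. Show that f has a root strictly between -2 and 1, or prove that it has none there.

Yes, f has a root in the interval.

f(-2) = -72 and f(1) = 9, which have opposite signs.
f is continuous everywhere (it is a polynomial), in particular on [-2, 1].
By the Intermediate Value Theorem f must vanish at some point of (-2, 1).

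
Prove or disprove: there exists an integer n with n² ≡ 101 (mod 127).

There is no such integer.

127 is prime, so by Euler's criterion 101 is a square mod 127 iff 101^((127−1)/2) = 101^63 ≡ 1 (mod 127).
Squaring successively (mod 127): 101^2 = 10201 ≡ 41; 101^4 ≡ 41² = 1681 ≡ 30; 101^8 ≡ 30² = 900 ≡ 11; 101^16 ≡ 11² = 121 ≡ 121; 101^32 ≡ 121² = 14641 ≡ 36.
Since 63 = 32 + 16 + 8 + 4 + 2 + 1, 101^63 ≡ 36 · 121 · 11 · 30 · 41 · 101; multiplying out mod 127: 36·121 = 4356 ≡ 38, then 38·11 = 418 ≡ 37, then 37·30 = 1110 ≡ 94, then 94·41 = 3854 ≡ 44, then 44·101 = 4444 ≡ 126. Thus 101^63 ≡ 126 ≡ −1 (mod 127).
By Euler's criterion 101 is a quadratic non-residue mod 127: no n satisfies n² ≡ 101 (mod 127).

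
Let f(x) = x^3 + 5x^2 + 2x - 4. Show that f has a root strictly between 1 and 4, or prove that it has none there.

The endpoint values f(1) = 4 and f(4) = 148 are both positive. Claim: f(x) > 0 for every x in (1, 4).
Substitute x = 1 + u, where 0 < u < 3 on the interval. Expanding, f(1 + u) = u^3 + 8u^2 + 15u + 4.
All 4 nonzero coefficients of this polynomial in u are positive; hence for u > 0 the value is a sum of positive terms (the constant 4 among them).
Therefore f(x) > 0 throughout (1, 4), and f has no zero there.

f has no root in that interval.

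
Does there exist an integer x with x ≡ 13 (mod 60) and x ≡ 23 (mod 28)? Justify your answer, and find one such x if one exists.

gcd(60, 28) = 4. If x ≡ 13 (mod 60) and x ≡ 23 (mod 28), then x ≡ 13 (mod 4) and x ≡ 23 (mod 4).
These are incompatible: 13 − 23 = -10 is not divisible by 4.
Therefore no such x exists.

No such integer exists.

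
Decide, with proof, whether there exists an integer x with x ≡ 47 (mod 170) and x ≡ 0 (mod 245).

No such integer exists.

Reduce both congruences modulo 5, which divides 170 and 245: they say x ≡ 47 (mod 5) and x ≡ 0 (mod 5).
These are incompatible: 47 − 0 = 47 is not divisible by 5.
Therefore no such x exists.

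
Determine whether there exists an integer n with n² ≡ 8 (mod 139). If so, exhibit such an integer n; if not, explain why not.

No such integer exists.

Apply Euler's criterion with the prime 139: 8 is a quadratic residue iff 8^69 ≡ 1 (mod 139), and a non-residue iff it is ≡ −1.
Repeated squaring mod 139: 8^2 = 64 ≡ 64; 8^4 ≡ 64² = 4096 ≡ 65; 8^8 ≡ 65² = 4225 ≡ 55; 8^16 ≡ 55² = 3025 ≡ 106; 8^32 ≡ 106² = 11236 ≡ 116; 8^64 ≡ 116² = 13456 ≡ 112.
Since 69 = 64 + 4 + 1, 8^69 ≡ 112 · 65 · 8; multiplying out mod 139: 112·65 = 7280 ≡ 52, then 52·8 = 416 ≡ 138. Thus 8^69 ≡ 138 ≡ −1 (mod 139).
The value −1 means 8 is a non-residue modulo 139, so n² ≡ 8 (mod 139) is impossible.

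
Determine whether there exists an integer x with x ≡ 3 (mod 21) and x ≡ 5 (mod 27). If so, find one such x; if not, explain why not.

Reduce both congruences modulo 3, which divides 21 and 27: they say x ≡ 3 (mod 3) and x ≡ 5 (mod 3).
These are incompatible: 3 − 5 = -2 is not divisible by 3.
So no integer satisfies both congruences.

There is no such integer.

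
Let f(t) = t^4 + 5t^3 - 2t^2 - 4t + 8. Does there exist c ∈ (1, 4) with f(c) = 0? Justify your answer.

No such root exists.

f(1) = 8 and f(4) = 536, both positive, so a sign-change argument is unavailable; we show f keeps this sign on the whole interval.
Shift to the endpoint 1: with t = 1 + u (0 < u < 3), one computes f(1 + u) = u^4 + 9u^3 + 19u^2 + 11u + 8.
The nonzero coefficients here are all positive, so for u > 0 every term is positive (or zero), and the constant term 8 is strictly positive.
Therefore f(t) > 0 throughout (1, 4), and f has no zero there.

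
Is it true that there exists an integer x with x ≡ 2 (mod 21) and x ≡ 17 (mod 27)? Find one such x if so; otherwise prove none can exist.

x = 44

Here gcd(21, 27) = 3, and both 2 and 17 leave remainder 2 mod 3, so the system is consistent.
Step through x = 2, 2 + 21, 2 + 2·21, …: the values 2, 23, 44 reduce mod 27 to 2, 23, 17. The value 44 hits 17.
Check: 44 mod 21 = 2, 44 mod 27 = 17. ✓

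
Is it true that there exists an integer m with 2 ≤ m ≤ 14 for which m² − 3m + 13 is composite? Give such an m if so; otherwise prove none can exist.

m = 13

At m = 13: 13² − 3·13 + 13 = 143 = 11·13, which is composite.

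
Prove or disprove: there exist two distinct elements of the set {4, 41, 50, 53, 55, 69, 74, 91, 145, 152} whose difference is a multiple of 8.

Both 41 and 145 leave remainder 1 on division by 8; their difference 104 = 13·8 is a multiple of 8.

41 and 145 are such a pair.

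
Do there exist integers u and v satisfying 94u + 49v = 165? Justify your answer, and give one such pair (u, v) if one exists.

94 and 49 are coprime, so 94u + 49v ranges over all of ℤ.
Run the Euclidean algorithm on 94 and 49: 94 = 1·49 + 45, 49 = 1·45 + 4, 45 = 11·4 + 1, 4 = 4·1 + 0.
Back-substituting, 1 = 45 − 11·4 = 45 − 11·(49 − 1·45) = −11·49 + 12·45 = −11·49 + 12·(94 − 1·49) = 12·94 − 23·49; that is, 94·12 + 49·(-23) = 1.
Multiplying through by 165: u = 12·165 = 1980, v = (-23)·165 = -3795 is a solution.
The general solution is u = 1980 + 49k, v = -3795 − 94k; taking k = -40 gives the smaller pair u = 20, v = -35.
Indeed 94·20 + 49·(-35) = 1880 − 1715 = 165.

u = 20, v = -35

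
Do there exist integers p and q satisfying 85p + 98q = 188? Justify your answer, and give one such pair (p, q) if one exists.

p = 76, q = -64

85 and 98 are coprime, so 85p + 98q ranges over all of ℤ.
Dividing repeatedly: 98 = 1·85 + 13, 85 = 6·13 + 7, 13 = 1·7 + 6, 7 = 1·6 + 1, 6 = 6·1 + 0.
Working back up the chain: 1 = 7 − 1·6 = 7 − (13 − 1·7) = −13 + 2·7 = −13 + 2·(85 − 6·13) = 2·85 − 13·13 = 2·85 − 13·(98 − 1·85) = −13·98 + 15·85. So 85·15 + 98·(-13) = 1.
Scaling by 188 gives the particular solution (p, q) = (2820, -2444).
The general solution is p = 2820 + 98k, q = -2444 − 85k; taking k = -28 gives the smaller pair p = 76, q = -64.
Indeed 85·76 + 98·(-64) = 6460 − 6272 = 188.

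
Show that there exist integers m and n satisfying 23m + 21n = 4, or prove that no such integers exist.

Since gcd(23, 21) = 1, every integer is an integer combination of 23 and 21.
Euclidean algorithm: 23 = 1·21 + 2, 21 = 10·2 + 1, 2 = 2·1 + 0.
Unwinding: 1 = 21 − 10·2 = 21 − 10·(23 − 1·21) = −10·23 + 11·21, i.e. 23·(-10) + 21·11 = 1.
Multiplying through by 4: m = (-10)·4 = -40, n = 11·4 = 44 is a solution.
Shifting by a multiple of (21, −23) keeps it a solution: m = -40 + 2·21 = 2, n = 44 − 2·23 = -2.
Indeed 23·2 + 21·(-2) = 46 − 42 = 4.

m = 2, n = -2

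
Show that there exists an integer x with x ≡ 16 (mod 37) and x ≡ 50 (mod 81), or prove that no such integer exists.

x = 941

gcd(37, 81) = 1, so the Chinese Remainder Theorem guarantees exactly one residue class mod 2997 satisfying both.
Any solution of the first congruence is x = 16 + 37t; substituting into the second, 37t ≡ 50 − 16 ≡ 34 (mod 81).
Note 37·46 = 1702 ≡ 1 (mod 81) (as 1702 − 1 = 21·81), so 37⁻¹ ≡ 46.
Multiplying by 46: t ≡ 46·34 = 1564 ≡ 25 (mod 81).
Taking t = 25 gives x = 16 + 37·25 = 941.
Verify: 941 = 25·37 + 16 and 941 = 11·81 + 50. ✓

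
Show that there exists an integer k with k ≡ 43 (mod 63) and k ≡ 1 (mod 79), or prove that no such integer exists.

k = 3319

The moduli 63 and 79 are coprime, so by the Chinese Remainder Theorem a unique solution modulo 4977 exists.
Write k = 43 + 63t and require 43 + 63t ≡ 1 (mod 79), i.e. 63t ≡ 37 (mod 79).
To invert 63 modulo 79: 79 = 1·63 + 16, 63 = 3·16 + 15, 16 = 1·15 + 1, 15 = 15·1 + 0, and unwinding, 1 = 16 − 1·15 = 16 − (63 − 3·16) = −63 + 4·16 = −63 + 4·(79 − 1·63) = 4·79 − 5·63. Thus 63⁻¹ ≡ -5 ≡ 74 (mod 79).
Therefore t ≡ 74·37 = 2738 ≡ 52 (mod 79).
With t = 52: k = 43 + 63·52 = 3319.
Check: 3319 mod 63 = 43, 3319 mod 79 = 1. ✓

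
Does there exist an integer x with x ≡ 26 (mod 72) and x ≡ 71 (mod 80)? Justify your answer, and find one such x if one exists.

There is no such integer.

gcd(72, 80) = 8. If x ≡ 26 (mod 72) and x ≡ 71 (mod 80), then x ≡ 26 (mod 8) and x ≡ 71 (mod 8).
These are incompatible: 26 − 71 = -45 is not divisible by 8.
So no integer satisfies both congruences.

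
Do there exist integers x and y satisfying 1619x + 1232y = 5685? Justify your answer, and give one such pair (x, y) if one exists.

1619 and 1232 are coprime, so 1619x + 1232y ranges over all of ℤ.
Dividing repeatedly: 1619 = 1·1232 + 387, 1232 = 3·387 + 71, 387 = 5·71 + 32, 71 = 2·32 + 7, 32 = 4·7 + 4, 7 = 1·4 + 3, 4 = 1·3 + 1, 3 = 3·1 + 0.
Working back up the chain: 1 = 4 − 1·3 = 4 − (7 − 1·4) = −7 + 2·4 = −7 + 2·(32 − 4·7) = 2·32 − 9·7 = 2·32 − 9·(71 − 2·32) = −9·71 + 20·32 = −9·71 + 20·(387 − 5·71) = 20·387 − 109·71 = 20·387 − 109·(1232 − 3·387) = −109·1232 + 347·387 = −109·1232 + 347·(1619 − 1·1232) = 347·1619 − 456·1232. So 1619·347 + 1232·(-456) = 1.
Multiplying through by 5685: x = 347·5685 = 1972695, y = (-456)·5685 = -2592360 is a solution.
Subtracting 1601·1232 from x and adding 1601·1619 to y gives the tidier solution (263, -341).
Indeed 1619·263 + 1232·(-341) = 425797 − 420112 = 5685.

x = 263, y = -341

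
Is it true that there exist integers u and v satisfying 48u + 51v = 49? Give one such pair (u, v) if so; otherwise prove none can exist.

Both 48 and 51 are divisible by gcd(48, 51) = 3, hence so is any combination 48u + 51v.
But 49 is not a multiple of 3 (it leaves remainder 1).
Therefore 48u + 51v = 49 has no solution in integers.

There are no such integers.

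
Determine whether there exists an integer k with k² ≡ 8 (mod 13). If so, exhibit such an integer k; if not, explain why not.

There is no such integer.

Squares mod 13 repeat after k = 6 (as (−k)² = k²); for k = 0..6 they are 0, 1, 4, 9, 3, 12, 10.
So the quadratic residues mod 13 are {0, 1, 3, 4, 9, 10, 12}, and 8 is not among them.
Hence no integer k has k² ≡ 8 (mod 13).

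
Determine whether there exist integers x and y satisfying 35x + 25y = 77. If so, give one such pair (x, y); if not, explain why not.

There are no such integers.

gcd(35, 25) = 5, so every integer of the form 35x + 25y is a multiple of 5.
However 77 leaves remainder 2 on division by 5.
Hence no integers x, y satisfy the equation.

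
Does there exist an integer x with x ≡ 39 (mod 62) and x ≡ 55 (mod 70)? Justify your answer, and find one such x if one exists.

gcd(62, 70) = 2. A simultaneous solution exists iff 39 ≡ 55 (mod 2); here 39 mod 2 = 1 = 55 mod 2, so it does.
Write x = 39 + 62t. Then 62t ≡ 55 − 39 ≡ 16 (mod 70); dividing through by 2 gives 31t ≡ 8 (mod 35).
Note 31·26 = 806 ≡ 1 (mod 35) (as 806 − 1 = 23·35), so 31⁻¹ ≡ 26.
Therefore t ≡ 26·8 = 208 ≡ 33 (mod 35).
Then x = 39 + 62·33 = 2085.
Verify: 2085 = 33·62 + 39 and 2085 = 29·70 + 55. ✓

x = 2085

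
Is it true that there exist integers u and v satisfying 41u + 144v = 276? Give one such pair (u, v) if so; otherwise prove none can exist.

Since gcd(41, 144) = 1, every integer is an integer combination of 41 and 144.
Run the Euclidean algorithm on 144 and 41: 144 = 3·41 + 21, 41 = 1·21 + 20, 21 = 1·20 + 1, 20 = 20·1 + 0.
Unwinding: 1 = 21 − 1·20 = 21 − (41 − 1·21) = −41 + 2·21 = −41 + 2·(144 − 3·41) = 2·144 − 7·41, i.e. 41·(-7) + 144·2 = 1.
Times 276: 41·(-1932) + 144·552 = 276, so (-1932, 552) solves it.
Adding 14·144 to u and subtracting 14·41 from v gives the tidier solution (84, -22).
Check: 41·84 + 144·(-22) = 3444 − 3168 = 276. ✓

u = 84, v = -22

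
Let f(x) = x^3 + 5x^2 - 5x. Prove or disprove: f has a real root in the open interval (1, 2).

No such root exists.

f(1) = 1 and f(2) = 18, both positive, so a sign-change argument is unavailable; we show f keeps this sign on the whole interval.
Substitute x = 1 + u, where 0 < u < 1 on the interval. Expanding, f(1 + u) = u^3 + 8u^2 + 8u + 1.
All 4 nonzero coefficients of this polynomial in u are positive; hence for u > 0 the value is a sum of positive terms (the constant 1 among them).
So f is strictly positive on (1, 2); no root exists in the interval.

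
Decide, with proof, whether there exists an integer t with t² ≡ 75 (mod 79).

Apply Euler's criterion with the prime 79: 75 is a quadratic residue iff 75^39 ≡ 1 (mod 79), and a non-residue iff it is ≡ −1.
Repeated squaring mod 79: 75^2 = 5625 ≡ 16; 75^4 ≡ 16² = 256 ≡ 19; 75^8 ≡ 19² = 361 ≡ 45; 75^16 ≡ 45² = 2025 ≡ 50; 75^32 ≡ 50² = 2500 ≡ 51.
Since 39 = 32 + 4 + 2 + 1, 75^39 ≡ 51 · 19 · 16 · 75; multiplying out mod 79: 51·19 = 969 ≡ 21, then 21·16 = 336 ≡ 20, then 20·75 = 1500 ≡ 78. Thus 75^39 ≡ 78 ≡ −1 (mod 79).
The value −1 means 75 is a non-residue modulo 79, so t² ≡ 75 (mod 79) is impossible.

There is no such integer.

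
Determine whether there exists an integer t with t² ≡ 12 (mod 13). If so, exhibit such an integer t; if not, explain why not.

t = 8

Take t = 8. Then 8² = 64 = 4·13 + 12, so 8² ≡ 12 (mod 13).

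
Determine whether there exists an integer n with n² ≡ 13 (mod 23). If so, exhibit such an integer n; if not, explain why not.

n = 6 works: 6² = 36, and 36 − 13 = 23 = 1·23.

n = 6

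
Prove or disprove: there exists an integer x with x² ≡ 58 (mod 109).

No, no such integer exists.

Apply Euler's criterion with the prime 109: 58 is a quadratic residue iff 58^54 ≡ 1 (mod 109), and a non-residue iff it is ≡ −1.
Repeated squaring mod 109: 58^2 = 3364 ≡ 94; 58^4 ≡ 94² = 8836 ≡ 7; 58^8 ≡ 7² = 49 ≡ 49; 58^16 ≡ 49² = 2401 ≡ 3; 58^32 ≡ 3² = 9 ≡ 9.
Since 54 = 32 + 16 + 4 + 2, 58^54 ≡ 9 · 3 · 7 · 94; multiplying out mod 109: 9·3 = 27 ≡ 27, then 27·7 = 189 ≡ 80, then 80·94 = 7520 ≡ 108. Thus 58^54 ≡ 108 ≡ −1 (mod 109).
The value −1 means 58 is a non-residue modulo 109, so x² ≡ 58 (mod 109) is impossible.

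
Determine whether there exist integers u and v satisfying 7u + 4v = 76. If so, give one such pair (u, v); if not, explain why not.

Since gcd(7, 4) = 1, every integer is an integer combination of 7 and 4.
Run the Euclidean algorithm on 7 and 4: 7 = 1·4 + 3, 4 = 1·3 + 1, 3 = 3·1 + 0.
Working back up the chain: 1 = 4 − 1·3 = 4 − (7 − 1·4) = −7 + 2·4. So 7·(-1) + 4·2 = 1.
Scaling by 76 gives the particular solution (u, v) = (-76, 152).
Shifting by a multiple of (4, −7) keeps it a solution: u = -76 + 19·4 = 0, v = 152 − 19·7 = 19.
Indeed 7·0 + 4·19 = 0 + 76 = 76.

u = 0, v = 19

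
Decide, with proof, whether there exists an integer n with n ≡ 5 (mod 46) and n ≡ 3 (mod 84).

The moduli are not coprime: gcd(46, 84) = 2. Compatibility requires 2 ∣ (3 − 5) = -2, which holds, so solutions exist.
Write n = 5 + 46t. Then 46t ≡ 3 − 5 ≡ 82 (mod 84); dividing through by 2 gives 23t ≡ 41 (mod 42).
Note 23·11 = 253 ≡ 1 (mod 42) (as 253 − 1 = 6·42), so 23⁻¹ ≡ 11.
Multiplying by 11: t ≡ 11·41 = 451 ≡ 31 (mod 42).
Then n = 5 + 46·31 = 1431.
Verify: 1431 = 31·46 + 5 and 1431 = 17·84 + 3. ✓

n = 1431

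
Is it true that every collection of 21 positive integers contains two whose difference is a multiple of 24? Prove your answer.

Try 21 consecutive integers, 100, 101, …, 120. Their remainders mod 24 are 4, 5, 6, 7, 8, 9, 10, 11, 12, 13, 14, 15, 16, 17, 18, 19, 20, 21, 22, 23, 0 — pairwise different, as any 21 ≤ 24 consecutive integers have distinct residues.
Any two of them differ by at most 20 < 24 and by at least 1, so no difference is a multiple of 24.

No, the set {100, 101, 102, 103, 104, 105, 106, 107, 108, 109, 110, 111, 112, 113, 114, 115, 116, 117, 118, 119, 120} is a counterexample.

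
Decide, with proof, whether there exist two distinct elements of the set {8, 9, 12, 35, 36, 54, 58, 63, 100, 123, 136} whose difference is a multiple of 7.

Yes: 8 and 36.

Both 8 and 36 leave remainder 1 on division by 7; their difference 28 = 4·7 is a multiple of 7.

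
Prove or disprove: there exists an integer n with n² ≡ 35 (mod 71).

71 is prime, so by Euler's criterion 35 is a square mod 71 iff 35^((71−1)/2) = 35^35 ≡ 1 (mod 71).
Repeated squaring mod 71: 35^2 = 1225 ≡ 18; 35^4 ≡ 18² = 324 ≡ 40; 35^8 ≡ 40² = 1600 ≡ 38; 35^16 ≡ 38² = 1444 ≡ 24; 35^32 ≡ 24² = 576 ≡ 8.
Since 35 = 32 + 2 + 1, 35^35 ≡ 8 · 18 · 35; multiplying out mod 71: 8·18 = 144 ≡ 2, then 2·35 = 70 ≡ 70. Thus 35^35 ≡ 70 ≡ −1 (mod 71).
By Euler's criterion 35 is a quadratic non-residue mod 71: no n satisfies n² ≡ 35 (mod 71).

No such integer exists.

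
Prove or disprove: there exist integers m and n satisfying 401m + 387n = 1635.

401 and 387 are coprime, so 401m + 387n ranges over all of ℤ.
Run the Euclidean algorithm on 401 and 387: 401 = 1·387 + 14, 387 = 27·14 + 9, 14 = 1·9 + 5, 9 = 1·5 + 4, 5 = 1·4 + 1, 4 = 4·1 + 0.
Unwinding: 1 = 5 − 1·4 = 5 − (9 − 1·5) = −9 + 2·5 = −9 + 2·(14 − 1·9) = 2·14 − 3·9 = 2·14 − 3·(387 − 27·14) = −3·387 + 83·14 = −3·387 + 83·(401 − 1·387) = 83·401 − 86·387, i.e. 401·83 + 387·(-86) = 1.
Multiplying through by 1635: m = 83·1635 = 135705, n = (-86)·1635 = -140610 is a solution.
Subtracting 350·387 from m and adding 350·401 to n gives the tidier solution (255, -260).
Check: 401·255 + 387·(-260) = 102255 − 100620 = 1635. ✓

m = 255, n = -260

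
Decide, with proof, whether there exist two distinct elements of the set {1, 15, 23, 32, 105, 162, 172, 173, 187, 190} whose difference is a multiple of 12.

No such pair exists.

Two integers differ by a multiple of 12 exactly when they have the same residue mod 12. The residues are 1↦1, 15↦3, 23↦11, 32↦8, 105↦9, 162↦6, 172↦4, 173↦5, 187↦7, 190↦10.
All 10 residues are distinct, so no two elements differ by a multiple of 12.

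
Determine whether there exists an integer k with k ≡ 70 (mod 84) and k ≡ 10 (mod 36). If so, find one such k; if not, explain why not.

k = 154

The moduli are not coprime: gcd(84, 36) = 12. Compatibility requires 12 ∣ (10 − 70) = -60, which holds, so solutions exist.
Step through k = 70, 70 + 84, 70 + 2·84, …: the values 70, 154 reduce mod 36 to 34, 10. The value 154 hits 10.
Indeed 154 ≡ 70 (mod 84) and 154 ≡ 10 (mod 36).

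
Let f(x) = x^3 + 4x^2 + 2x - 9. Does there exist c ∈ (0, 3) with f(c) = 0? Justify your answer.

Yes, f has a root in the interval.

f(0) = -9 and f(3) = 60, which have opposite signs.
f is continuous everywhere (it is a polynomial), in particular on [0, 3].
So by the Intermediate Value Theorem there is a c strictly between 0 and 3 with f(c) = 0.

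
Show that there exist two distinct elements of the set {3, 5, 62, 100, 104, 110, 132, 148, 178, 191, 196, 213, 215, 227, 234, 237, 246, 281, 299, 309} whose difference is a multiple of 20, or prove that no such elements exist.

There is no such pair.

Residues mod 20: 3↦3, 5↦5, 62↦2, 100↦0, 104↦4, 110↦10, 132↦12, 148↦8, 178↦18, 191↦11, 196↦16, 213↦13, 215↦15, 227↦7, 234↦14, 237↦17, 246↦6, 281↦1, 299↦19, 309↦9.
These 20 residues are pairwise different, hence no difference of two elements is divisible by 20.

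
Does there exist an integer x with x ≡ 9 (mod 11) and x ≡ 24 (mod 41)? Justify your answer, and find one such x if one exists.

The moduli 11 and 41 are coprime, so by the Chinese Remainder Theorem a unique solution modulo 451 exists.
Any solution of the first congruence is x = 9 + 11t; substituting into the second, 11t ≡ 24 − 9 ≡ 15 (mod 41).
Note 11·15 = 165 ≡ 1 (mod 41) (as 165 − 1 = 4·41), so 11⁻¹ ≡ 15.
Multiplying by 15: t ≡ 15·15 = 225 ≡ 20 (mod 41).
With t = 20: x = 9 + 11·20 = 229.
Verify: 229 = 20·11 + 9 and 229 = 5·41 + 24. ✓

x = 229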